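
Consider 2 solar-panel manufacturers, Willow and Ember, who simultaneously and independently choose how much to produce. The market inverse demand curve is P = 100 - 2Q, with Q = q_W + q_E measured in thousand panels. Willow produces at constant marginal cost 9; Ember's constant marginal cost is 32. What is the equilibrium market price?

47

Willow's profit: π_W = (100 - 2Q)q_W - (9q_W). Setting ∂π_W/∂q_W = 0: 91 - 4q_W - 2(q_E) = 0.
Ember's profit: π_E = (100 - 2Q)q_E - (32q_E). Setting ∂π_E/∂q_E = 0: 68 - 4q_E - 2(q_W) = 0.
Best responses: q_W = (91 - 2q_E)/4, q_E = (68 - 2q_W)/4.
Substituting one into the other gives q_W = 19 and q_E = 15/2.
Total output Q = 53/2, so price P = 100 - 2·(53/2) = 47.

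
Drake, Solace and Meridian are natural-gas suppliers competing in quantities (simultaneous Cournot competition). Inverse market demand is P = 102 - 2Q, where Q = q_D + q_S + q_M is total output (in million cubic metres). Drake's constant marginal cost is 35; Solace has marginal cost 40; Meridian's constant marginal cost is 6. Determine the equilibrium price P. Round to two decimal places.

45.75

Drake's profit: π_D = (102 - 2Q)q_D - (35q_D). Setting ∂π_D/∂q_D = 0: 67 - 4q_D - 2(q_S + q_M) = 0.
Solace's first-order condition: 62 - 4q_S - 2(q_D + q_M) = 0.
Meridian's profit: π_M = (102 - 2Q)q_M - (6q_M). Setting ∂π_M/∂q_M = 0: 96 - 4q_M - 2(q_D + q_S) = 0.
Adding the 3 first-order conditions: 225 − 8Q = 0, so Q = 225/8.
Back-substituting: q_D = (67 − 225/4)/2 = 43/8, q_S = (62 − 225/4)/2 = 23/8, q_M = (96 − 225/4)/2 = 159/8.
Total output Q = 225/8, so price P = 102 - 2·(225/8) = 183/4.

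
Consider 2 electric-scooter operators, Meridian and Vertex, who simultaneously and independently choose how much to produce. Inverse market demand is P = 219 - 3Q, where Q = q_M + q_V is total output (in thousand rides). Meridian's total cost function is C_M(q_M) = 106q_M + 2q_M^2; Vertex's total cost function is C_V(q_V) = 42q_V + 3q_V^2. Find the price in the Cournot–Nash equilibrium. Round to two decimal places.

Meridian's profit: π_M = (219 - 3Q)q_M - (106q_M + 2q_M²). Setting ∂π_M/∂q_M = 0: 113 - 10q_M - 3(q_V) = 0.
Vertex's first-order condition: 177 - 12q_V - 3(q_M) = 0.
So q_M = (113 - 3q_V)/10 and q_V = (177 - 3q_M)/12.
Substituting one into the other gives q_M = 275/37 and q_V = 477/37.
Total output Q = 752/37, so price P = 219 - 3·(752/37) = 158.0270.

158.03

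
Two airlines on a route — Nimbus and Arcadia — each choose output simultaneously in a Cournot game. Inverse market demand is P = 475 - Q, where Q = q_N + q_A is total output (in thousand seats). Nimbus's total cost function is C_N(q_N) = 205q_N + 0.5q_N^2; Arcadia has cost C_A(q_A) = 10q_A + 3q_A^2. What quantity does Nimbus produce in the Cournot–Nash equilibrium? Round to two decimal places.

Nimbus's profit: π_N = (475 - Q)q_N - (205q_N + (1/2)q_N²). Setting ∂π_N/∂q_N = 0: 270 - 3q_N - (q_A) = 0.
Arcadia's profit: π_A = (475 - Q)q_A - (10q_A + 3q_A²). Setting ∂π_A/∂q_A = 0: 465 - 8q_A - (q_N) = 0.
Best responses: q_N = (270 - q_A)/3, q_A = (465 - q_N)/8.
Solving the pair: q_N = 1695/23, q_A = 1125/23.

73.70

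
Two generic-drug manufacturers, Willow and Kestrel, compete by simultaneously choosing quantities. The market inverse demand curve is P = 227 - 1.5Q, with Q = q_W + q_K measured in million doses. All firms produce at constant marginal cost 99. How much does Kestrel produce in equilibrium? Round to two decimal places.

28.44

Each firm earns π_i = (227 - 1.5Q)q_i - 99q_i.
Setting ∂π_i/∂q_i = 0 with rivals' quantities fixed: 128 - 3q_i - (3/2)q_j = 0.
With identical firms every q_j equals q_i, so q_j = q_i and 128 = (9/2)q_i, giving q_i = 256/9.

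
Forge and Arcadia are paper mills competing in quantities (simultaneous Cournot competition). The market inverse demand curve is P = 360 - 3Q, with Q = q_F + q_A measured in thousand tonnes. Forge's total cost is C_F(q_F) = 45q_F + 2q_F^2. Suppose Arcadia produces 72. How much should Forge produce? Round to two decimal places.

9.90

With the rival's output fixed at 72, Forge's profit is π_F = (360 - 3·72 - 3q_F)q_F - (45q_F + 2q_F²) = (144 - 3q_F)q_F - (45q_F + 2q_F²).
∂π_F/∂q_F = 99 - 10q_F = 0, so q_F = 99/10.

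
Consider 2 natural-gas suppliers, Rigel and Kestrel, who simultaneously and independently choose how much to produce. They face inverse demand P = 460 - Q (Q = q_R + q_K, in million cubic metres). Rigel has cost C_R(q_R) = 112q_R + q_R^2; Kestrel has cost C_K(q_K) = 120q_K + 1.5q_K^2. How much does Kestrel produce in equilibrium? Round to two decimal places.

53.26

Rigel's profit: π_R = (460 - Q)q_R - (112q_R + q_R²). Setting ∂π_R/∂q_R = 0: 348 - 4q_R - (q_K) = 0.
Kestrel's profit: π_K = (460 - Q)q_K - (120q_K + (3/2)q_K²). Setting ∂π_K/∂q_K = 0: 340 - 5q_K - (q_R) = 0.
Best responses: q_R = (348 - q_K)/4, q_K = (340 - q_R)/5.
Substituting one into the other gives q_R = 1400/19 and q_K = 1012/19.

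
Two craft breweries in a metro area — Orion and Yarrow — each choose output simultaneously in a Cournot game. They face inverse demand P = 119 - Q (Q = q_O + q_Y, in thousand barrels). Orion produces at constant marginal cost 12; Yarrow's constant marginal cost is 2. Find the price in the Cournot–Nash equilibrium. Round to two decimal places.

Orion's profit: π_O = (119 - Q)q_O - (12q_O). Setting ∂π_O/∂q_O = 0: 107 - 2q_O - (q_Y) = 0.
Yarrow's first-order condition: 117 - 2q_Y - (q_O) = 0.
Best responses: q_O = (107 - q_Y)/2, q_Y = (117 - q_O)/2.
Solving the pair: q_O = 97/3, q_Y = 127/3.
Total output Q = 224/3, so price P = 119 - 224/3 = 133/3.

44.33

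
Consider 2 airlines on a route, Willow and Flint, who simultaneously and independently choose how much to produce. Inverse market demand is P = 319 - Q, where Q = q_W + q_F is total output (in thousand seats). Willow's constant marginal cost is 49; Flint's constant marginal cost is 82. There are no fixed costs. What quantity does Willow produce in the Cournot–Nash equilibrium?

101

Willow's profit: π_W = (319 - Q)q_W - (49q_W). Setting ∂π_W/∂q_W = 0: 270 - 2q_W - (q_F) = 0.
Flint's profit: π_F = (319 - Q)q_F - (82q_F). Setting ∂π_F/∂q_F = 0: 237 - 2q_F - (q_W) = 0.
Best responses: q_W = (270 - q_F)/2, q_F = (237 - q_W)/2.
Solving the pair: q_W = 101, q_F = 68.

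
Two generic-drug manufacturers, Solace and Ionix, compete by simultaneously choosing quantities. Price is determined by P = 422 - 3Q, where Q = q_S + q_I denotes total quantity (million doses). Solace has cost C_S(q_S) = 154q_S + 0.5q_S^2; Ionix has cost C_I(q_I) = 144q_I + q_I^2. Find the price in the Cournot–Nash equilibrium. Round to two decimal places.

265.49

Solace's profit: π_S = (422 - 3Q)q_S - (154q_S + (1/2)q_S²). Setting ∂π_S/∂q_S = 0: 268 - 7q_S - 3(q_I) = 0.
Ionix's first-order condition: 278 - 8q_I - 3(q_S) = 0.
Best responses: q_S = (268 - 3q_I)/7, q_I = (278 - 3q_S)/8.
Substituting one into the other gives q_S = 1310/47 and q_I = 1142/47.
Total output Q = 52.1702, so price P = 422 - 3·52.1702 = 265.4894.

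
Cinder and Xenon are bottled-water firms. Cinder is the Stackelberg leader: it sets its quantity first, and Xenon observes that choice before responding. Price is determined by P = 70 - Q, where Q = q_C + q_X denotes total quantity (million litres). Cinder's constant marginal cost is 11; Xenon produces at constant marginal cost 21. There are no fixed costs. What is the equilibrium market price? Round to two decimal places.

28.25

Solve by backward induction. Given q_C, the follower Xenon maximises π_X = (70 - q_C - q_X)q_X - 21q_X.
Setting the follower's marginal profit to zero, 49 - q_C - 2q_X = 0, i.e. q_X = (49 - q_C)/2.
Cinder substitutes q_X(q_C) into its own profit: π_C = q_C(70 - q_C - (49 - q_C)/2) - 11q_C = (91/2 - (1/2)q_C)q_C - 11q_C.
The leader's first-order condition 69/2 - q_C = 0 yields q_C = 69/2.
Then q_X = (49 - 69/2)/2 = 29/4.
Total output Q = 167/4, so price P = 70 - 167/4 = 113/4.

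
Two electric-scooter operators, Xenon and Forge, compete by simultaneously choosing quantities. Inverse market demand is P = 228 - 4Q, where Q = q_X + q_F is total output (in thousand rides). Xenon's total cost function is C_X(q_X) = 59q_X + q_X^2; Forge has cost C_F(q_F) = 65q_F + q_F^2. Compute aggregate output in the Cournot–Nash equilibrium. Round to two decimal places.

Xenon's profit: π_X = (228 - 4Q)q_X - (59q_X + q_X²). Setting ∂π_X/∂q_X = 0: 169 - 10q_X - 4(q_F) = 0.
Forge's profit: π_F = (228 - 4Q)q_F - (65q_F + q_F²). Setting ∂π_F/∂q_F = 0: 163 - 10q_F - 4(q_X) = 0.
Rearranging gives the reaction functions q_X = (169 - 4q_F)/10 and q_F = (163 - 4q_X)/10.
Substituting one into the other gives q_X = 173/14 and q_F = 159/14.
Total output Q = 173/14 + 159/14 = 166/7.

23.71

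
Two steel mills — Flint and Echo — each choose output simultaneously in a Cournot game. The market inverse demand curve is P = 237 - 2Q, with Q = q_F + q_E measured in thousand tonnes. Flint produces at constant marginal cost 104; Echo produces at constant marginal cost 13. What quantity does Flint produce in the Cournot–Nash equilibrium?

Flint's profit: π_F = (237 - 2Q)q_F - (104q_F). Setting ∂π_F/∂q_F = 0: 133 - 4q_F - 2(q_E) = 0.
Echo's profit: π_E = (237 - 2Q)q_E - (13q_E). Setting ∂π_E/∂q_E = 0: 224 - 4q_E - 2(q_F) = 0.
So q_F = (133 - 2q_E)/4 and q_E = (224 - 2q_F)/4.
Substituting one into the other gives q_F = 7 and q_E = 105/2.

7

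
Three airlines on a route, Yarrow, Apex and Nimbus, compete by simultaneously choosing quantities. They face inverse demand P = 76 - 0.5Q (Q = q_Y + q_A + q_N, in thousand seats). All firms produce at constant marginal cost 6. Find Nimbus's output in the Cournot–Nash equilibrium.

Each firm earns π_i = (76 - 0.5Q)q_i - 6q_i.
Setting ∂π_i/∂q_i = 0 with rivals' quantities fixed: 70 - q_i - (1/2)·Σ_{j≠i} q_j = 0.
By symmetry each firm produces the same amount; substituting Σ_{j≠i} q_j = 2q_i yields q_i = 70/2 = 35.

35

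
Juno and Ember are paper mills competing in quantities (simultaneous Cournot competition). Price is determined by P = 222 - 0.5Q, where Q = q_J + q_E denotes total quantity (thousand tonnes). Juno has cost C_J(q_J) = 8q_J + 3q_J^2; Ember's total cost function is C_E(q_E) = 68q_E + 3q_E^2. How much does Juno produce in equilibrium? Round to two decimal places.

29.15

Juno's profit: π_J = (222 - 0.5Q)q_J - (8q_J + 3q_J²). Setting ∂π_J/∂q_J = 0: 214 - 7q_J - (1/2)(q_E) = 0.
Ember's first-order condition: 154 - 7q_E - (1/2)(q_J) = 0.
So q_J = (214 - (1/2)q_E)/7 and q_E = (154 - (1/2)q_J)/7.
Substituting one into the other gives q_J = 29.1487 and q_E = 19.9179.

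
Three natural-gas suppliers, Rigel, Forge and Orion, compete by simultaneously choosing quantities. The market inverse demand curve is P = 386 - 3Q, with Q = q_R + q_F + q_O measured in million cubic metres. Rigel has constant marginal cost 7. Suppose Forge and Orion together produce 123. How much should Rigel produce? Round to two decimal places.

With rivals' combined output fixed at 123, Rigel's profit is π_R = (386 - 3·123 - 3q_R)q_R - (7q_R) = (17 - 3q_R)q_R - (7q_R).
∂π_R/∂q_R = 10 - 6q_R = 0, so q_R = 5/3.

1.67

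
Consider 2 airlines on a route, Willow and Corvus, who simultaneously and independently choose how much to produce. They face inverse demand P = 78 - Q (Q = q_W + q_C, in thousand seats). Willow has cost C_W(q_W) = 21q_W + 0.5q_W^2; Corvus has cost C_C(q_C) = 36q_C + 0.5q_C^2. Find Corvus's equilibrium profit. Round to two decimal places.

111.59

Willow's profit: π_W = (78 - Q)q_W - (21q_W + (1/2)q_W²). Setting ∂π_W/∂q_W = 0: 57 - 3q_W - (q_C) = 0.
Corvus's first-order condition: 42 - 3q_C - (q_W) = 0.
So q_W = (57 - q_C)/3 and q_C = (42 - q_W)/3.
Solving the pair: q_W = 129/8, q_C = 69/8.
Price P = 78 - 99/4 = 213/4.
Corvus's profit: (213/4)·(69/8) - 36·(69/8) - (1/2)(69/8)² = 111.5859.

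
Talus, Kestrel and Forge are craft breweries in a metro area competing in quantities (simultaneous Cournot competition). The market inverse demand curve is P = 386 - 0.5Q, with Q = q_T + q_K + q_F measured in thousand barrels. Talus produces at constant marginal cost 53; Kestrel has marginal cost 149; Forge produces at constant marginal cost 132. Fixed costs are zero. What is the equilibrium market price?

180

Talus's profit: π_T = (386 - 0.5Q)q_T - (53q_T). Setting ∂π_T/∂q_T = 0: 333 - q_T - (1/2)(q_K + q_F) = 0.
Kestrel's first-order condition: 237 - q_K - (1/2)(q_T + q_F) = 0.
Forge's first-order condition: 254 - q_F - (1/2)(q_T + q_K) = 0.
Summing all 3 equations gives 824 − 2Q = 0, hence Q = 412.
Back-substituting: q_T = (333 − 206)/(1/2) = 254, q_K = (237 − 206)/(1/2) = 62, q_F = (254 − 206)/(1/2) = 96.
Total output Q = 412, so price P = 386 - (1/2)·412 = 180.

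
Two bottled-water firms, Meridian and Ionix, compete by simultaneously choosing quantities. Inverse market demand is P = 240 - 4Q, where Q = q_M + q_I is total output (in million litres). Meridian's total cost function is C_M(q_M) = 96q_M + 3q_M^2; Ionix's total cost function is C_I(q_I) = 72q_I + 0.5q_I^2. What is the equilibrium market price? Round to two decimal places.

Meridian's profit: π_M = (240 - 4Q)q_M - (96q_M + 3q_M²). Setting ∂π_M/∂q_M = 0: 144 - 14q_M - 4(q_I) = 0.
Ionix's profit: π_I = (240 - 4Q)q_I - (72q_I + (1/2)q_I²). Setting ∂π_I/∂q_I = 0: 168 - 9q_I - 4(q_M) = 0.
Best responses: q_M = (144 - 4q_I)/14, q_I = (168 - 4q_M)/9.
Solving the pair: q_M = 312/55, q_I = 888/55.
Total output Q = 240/11, so price P = 240 - 4·(240/11) = 1680/11.

152.73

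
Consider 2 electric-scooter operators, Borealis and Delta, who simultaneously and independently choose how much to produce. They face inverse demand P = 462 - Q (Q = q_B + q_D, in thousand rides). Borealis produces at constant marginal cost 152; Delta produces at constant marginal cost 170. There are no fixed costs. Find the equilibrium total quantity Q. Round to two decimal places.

200.67

Borealis's profit: π_B = (462 - Q)q_B - (152q_B). Setting ∂π_B/∂q_B = 0: 310 - 2q_B - (q_D) = 0.
Delta's first-order condition: 292 - 2q_D - (q_B) = 0.
Rearranging gives the reaction functions q_B = (310 - q_D)/2 and q_D = (292 - q_B)/2.
Solving the pair: q_B = 328/3, q_D = 274/3.
Total output Q = 328/3 + 274/3 = 602/3.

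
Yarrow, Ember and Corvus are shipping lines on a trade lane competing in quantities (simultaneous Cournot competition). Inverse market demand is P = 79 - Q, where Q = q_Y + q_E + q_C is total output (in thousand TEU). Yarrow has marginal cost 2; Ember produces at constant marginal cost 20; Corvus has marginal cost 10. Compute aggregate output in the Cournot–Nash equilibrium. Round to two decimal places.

51.25

Yarrow's profit: π_Y = (79 - Q)q_Y - (2q_Y). Setting ∂π_Y/∂q_Y = 0: 77 - 2q_Y - (q_E + q_C) = 0.
Ember's first-order condition: 59 - 2q_E - (q_Y + q_C) = 0.
Corvus's first-order condition: 69 - 2q_C - (q_Y + q_E) = 0.
Adding the 3 conditions: 205 − 2Q − 2Q = 0, i.e. Q = 205/4.
Back-substituting: q_Y = (77 − 205/4) = 103/4, q_E = (59 − 205/4) = 31/4, q_C = (69 − 205/4) = 71/4.
Total output Q = 103/4 + 31/4 + 71/4 = 205/4.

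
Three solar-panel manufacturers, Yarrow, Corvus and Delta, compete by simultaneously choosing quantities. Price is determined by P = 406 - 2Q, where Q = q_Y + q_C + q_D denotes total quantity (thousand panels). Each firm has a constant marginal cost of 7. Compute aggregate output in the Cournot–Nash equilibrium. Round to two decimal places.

A representative firm's profit is π_i = q_i(406 - 2Q) - 7q_i.
Setting ∂π_i/∂q_i = 0 with rivals' quantities fixed: 399 - 4q_i - 2·Σ_{j≠i} q_j = 0.
By symmetry each firm produces the same amount; substituting Σ_{j≠i} q_j = 2q_i yields q_i = 399/8.
Total output Q = 399/8 + 399/8 + 399/8 = 1197/8.

149.63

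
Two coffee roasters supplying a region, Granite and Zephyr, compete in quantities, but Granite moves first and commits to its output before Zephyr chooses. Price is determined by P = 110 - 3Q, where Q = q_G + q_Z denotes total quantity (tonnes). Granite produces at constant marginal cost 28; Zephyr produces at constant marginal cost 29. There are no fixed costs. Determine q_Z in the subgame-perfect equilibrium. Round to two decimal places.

6.58

Solve by backward induction. Given q_G, the follower Zephyr maximises π_Z = (110 - 3q_G - 3q_Z)q_Z - 29q_Z.
Setting the follower's marginal profit to zero, 81 - 3q_G - 6q_Z = 0, i.e. q_Z = (81 - 3q_G)/6.
Granite substitutes q_Z(q_G) into its own profit: π_G = q_G(110 - 3q_G - (81 - 3q_G)/2) - 28q_G = (139/2 - (3/2)q_G)q_G - 28q_G.
Maximising: ∂π_G/∂q_G = 83/2 - 3q_G = 0, giving q_G = 83/6.
Then q_Z = (81 - 3·(83/6))/6 = 79/12.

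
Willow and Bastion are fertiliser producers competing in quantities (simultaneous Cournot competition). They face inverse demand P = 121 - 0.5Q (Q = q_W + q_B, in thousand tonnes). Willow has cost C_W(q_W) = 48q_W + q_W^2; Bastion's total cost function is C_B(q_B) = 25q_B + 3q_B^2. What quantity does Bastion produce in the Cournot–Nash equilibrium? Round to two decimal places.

12.12

Willow's profit: π_W = (121 - 0.5Q)q_W - (48q_W + q_W²). Setting ∂π_W/∂q_W = 0: 73 - 3q_W - (1/2)(q_B) = 0.
Bastion's first-order condition: 96 - 7q_B - (1/2)(q_W) = 0.
Best responses: q_W = (73 - (1/2)q_B)/3, q_B = (96 - (1/2)q_W)/7.
Substituting one into the other gives q_W = 1852/83 and q_B = 1006/83.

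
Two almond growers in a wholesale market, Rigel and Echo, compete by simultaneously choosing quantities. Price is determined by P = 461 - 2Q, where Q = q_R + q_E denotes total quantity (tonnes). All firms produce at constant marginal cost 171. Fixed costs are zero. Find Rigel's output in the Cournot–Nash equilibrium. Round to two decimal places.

48.33

A representative firm's profit is π_i = q_i(461 - 2Q) - 171q_i.
First-order condition (treating rivals' output as given): 290 - 4q_i - 2q_j = 0.
By symmetry each firm produces the same amount; substituting q_j = q_i yields q_i = 290/6 = 145/3.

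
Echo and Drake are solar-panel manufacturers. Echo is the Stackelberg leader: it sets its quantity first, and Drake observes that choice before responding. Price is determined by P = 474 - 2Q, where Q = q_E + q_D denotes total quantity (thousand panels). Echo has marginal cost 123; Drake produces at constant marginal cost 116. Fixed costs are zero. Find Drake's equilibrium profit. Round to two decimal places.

Solve by backward induction. Given q_E, the follower Drake maximises π_D = (474 - 2q_E - 2q_D)q_D - 116q_D.
Follower FOC: 358 - 2q_E - 4q_D = 0, so q_D(q_E) = (358 - 2q_E)/4.
The leader anticipates this reaction. Substituting into P = 474 - 2Q gives P = 295 - q_E, so π_E = (295 - q_E)q_E - 123q_E.
Leader FOC: 172 - 2q_E = 0, so q_E = 86.
Then q_D = (358 - 2·86)/4 = 93/2.
Price P = 474 - 2·(265/2) = 209.
Drake's profit: (209 - 116)·(93/2) = 4324.5000.

4324.50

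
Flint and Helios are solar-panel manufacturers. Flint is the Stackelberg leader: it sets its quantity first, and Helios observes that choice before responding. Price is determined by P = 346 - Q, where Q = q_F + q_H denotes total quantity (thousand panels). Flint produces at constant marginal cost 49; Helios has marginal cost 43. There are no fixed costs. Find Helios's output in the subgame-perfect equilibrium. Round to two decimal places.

78.75

The follower Helios best-responds to any q_F: π_H = (346 - Q)q_H - 43q_H.
Follower FOC: 303 - q_F - 2q_H = 0, so q_H(q_F) = (303 - q_F)/2.
The leader anticipates this reaction. Substituting into P = 346 - Q gives P = 389/2 - (1/2)q_F, so π_F = (389/2 - (1/2)q_F)q_F - 49q_F.
Leader FOC: 291/2 - q_F = 0, so q_F = 291/2.
Then q_H = (303 - 291/2)/2 = 315/4.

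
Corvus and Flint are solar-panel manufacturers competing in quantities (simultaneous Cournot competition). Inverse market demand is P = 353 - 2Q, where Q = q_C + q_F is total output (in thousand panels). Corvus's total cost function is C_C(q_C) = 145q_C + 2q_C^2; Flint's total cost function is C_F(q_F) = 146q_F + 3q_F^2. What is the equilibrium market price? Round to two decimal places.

276.53

Corvus's profit: π_C = (353 - 2Q)q_C - (145q_C + 2q_C²). Setting ∂π_C/∂q_C = 0: 208 - 8q_C - 2(q_F) = 0.
Flint's profit: π_F = (353 - 2Q)q_F - (146q_F + 3q_F²). Setting ∂π_F/∂q_F = 0: 207 - 10q_F - 2(q_C) = 0.
Best responses: q_C = (208 - 2q_F)/8, q_F = (207 - 2q_C)/10.
Solving the pair: q_C = 833/38, q_F = 310/19.
Total output Q = 1453/38, so price P = 353 - 2·(1453/38) = 276.5263.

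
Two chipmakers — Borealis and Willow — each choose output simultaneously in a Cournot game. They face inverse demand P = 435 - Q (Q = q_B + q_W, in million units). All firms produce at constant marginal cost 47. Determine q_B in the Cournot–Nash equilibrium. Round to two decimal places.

A representative firm's profit is π_i = q_i(435 - Q) - 47q_i.
First-order condition (treating rivals' output as given): 388 - 2q_i - q_j = 0.
By symmetry each firm produces the same amount; substituting q_j = q_i yields q_i = 388/3.

129.33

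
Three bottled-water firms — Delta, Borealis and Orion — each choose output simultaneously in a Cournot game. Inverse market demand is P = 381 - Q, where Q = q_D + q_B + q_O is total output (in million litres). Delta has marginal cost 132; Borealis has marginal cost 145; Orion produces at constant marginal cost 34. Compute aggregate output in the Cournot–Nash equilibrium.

208

Delta's profit: π_D = (381 - Q)q_D - (132q_D). Setting ∂π_D/∂q_D = 0: 249 - 2q_D - (q_B + q_O) = 0.
Borealis's profit: π_B = (381 - Q)q_B - (145q_B). Setting ∂π_B/∂q_B = 0: 236 - 2q_B - (q_D + q_O) = 0.
Orion's first-order condition: 347 - 2q_O - (q_D + q_B) = 0.
Adding the 3 first-order conditions: 832 − 4Q = 0, so Q = 208.
Back-substituting: q_D = (249 − 208) = 41, q_B = (236 − 208) = 28, q_O = (347 − 208) = 139.
Total output Q = 41 + 28 + 139 = 208.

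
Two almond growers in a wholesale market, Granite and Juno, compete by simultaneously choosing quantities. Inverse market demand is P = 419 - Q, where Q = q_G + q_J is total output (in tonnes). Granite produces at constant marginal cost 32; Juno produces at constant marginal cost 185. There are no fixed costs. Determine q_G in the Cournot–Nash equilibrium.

Granite's profit: π_G = (419 - Q)q_G - (32q_G). Setting ∂π_G/∂q_G = 0: 387 - 2q_G - (q_J) = 0.
Juno's first-order condition: 234 - 2q_J - (q_G) = 0.
So q_G = (387 - q_J)/2 and q_J = (234 - q_G)/2.
Solving the pair: q_G = 180, q_J = 27.

180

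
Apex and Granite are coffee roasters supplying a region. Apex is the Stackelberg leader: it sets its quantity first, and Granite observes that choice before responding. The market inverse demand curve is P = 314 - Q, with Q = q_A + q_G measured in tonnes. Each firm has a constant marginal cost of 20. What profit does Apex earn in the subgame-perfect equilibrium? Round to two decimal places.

The follower Granite best-responds to any q_A: π_G = (314 - Q)q_G - 20q_G.
∂π_G/∂q_G = 294 - q_A - 2q_G = 0 gives the reaction function q_G = (294 - q_A)/2.
The leader anticipates this reaction. Substituting into P = 314 - Q gives P = 167 - (1/2)q_A, so π_A = (167 - (1/2)q_A)q_A - 20q_A.
Maximising: ∂π_A/∂q_A = 147 - q_A = 0, giving q_A = 147.
Then q_G = (294 - 147)/2 = 147/2.
Price P = 314 - 441/2 = 187/2.
Apex's profit: (187/2 - 20)·147 = 10804.5000.

10804.50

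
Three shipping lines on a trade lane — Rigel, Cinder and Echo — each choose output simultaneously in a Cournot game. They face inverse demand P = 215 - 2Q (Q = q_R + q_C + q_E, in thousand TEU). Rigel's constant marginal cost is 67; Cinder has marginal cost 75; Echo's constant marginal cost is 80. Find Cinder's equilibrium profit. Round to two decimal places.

Rigel's profit: π_R = (215 - 2Q)q_R - (67q_R). Setting ∂π_R/∂q_R = 0: 148 - 4q_R - 2(q_C + q_E) = 0.
Cinder's profit: π_C = (215 - 2Q)q_C - (75q_C). Setting ∂π_C/∂q_C = 0: 140 - 4q_C - 2(q_R + q_E) = 0.
Echo's profit: π_E = (215 - 2Q)q_E - (80q_E). Setting ∂π_E/∂q_E = 0: 135 - 4q_E - 2(q_R + q_C) = 0.
Adding the 3 first-order conditions: 423 − 8Q = 0, so Q = 423/8.
Back-substituting: q_R = (148 − 423/4)/2 = 169/8, q_C = (140 − 423/4)/2 = 137/8, q_E = (135 − 423/4)/2 = 117/8.
Price P = 215 - 2·(423/8) = 437/4.
Cinder's profit: (437/4 - 75)·(137/8) = 586.5313.

586.53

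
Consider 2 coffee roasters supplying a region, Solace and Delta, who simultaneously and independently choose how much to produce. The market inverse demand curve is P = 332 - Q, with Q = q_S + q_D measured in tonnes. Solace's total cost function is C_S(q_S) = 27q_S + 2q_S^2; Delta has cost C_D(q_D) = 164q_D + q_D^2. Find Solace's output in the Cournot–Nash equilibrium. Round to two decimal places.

45.74

Solace's profit: π_S = (332 - Q)q_S - (27q_S + 2q_S²). Setting ∂π_S/∂q_S = 0: 305 - 6q_S - (q_D) = 0.
Delta's first-order condition: 168 - 4q_D - (q_S) = 0.
So q_S = (305 - q_D)/6 and q_D = (168 - q_S)/4.
Substituting one into the other gives q_S = 1052/23 and q_D = 703/23.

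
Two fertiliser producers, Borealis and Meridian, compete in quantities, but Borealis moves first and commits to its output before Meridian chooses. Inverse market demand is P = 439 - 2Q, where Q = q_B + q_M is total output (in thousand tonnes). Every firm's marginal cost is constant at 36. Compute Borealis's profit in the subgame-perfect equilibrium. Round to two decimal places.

10150.56

The follower Meridian best-responds to any q_B: π_M = (439 - 2Q)q_M - 36q_M.
Setting the follower's marginal profit to zero, 403 - 2q_B - 4q_M = 0, i.e. q_M = (403 - 2q_B)/4.
The leader anticipates this reaction. Substituting into P = 439 - 2Q gives P = 475/2 - q_B, so π_B = (475/2 - q_B)q_B - 36q_B.
Leader FOC: 403/2 - 2q_B = 0, so q_B = 403/4.
Then q_M = (403 - 2·(403/4))/4 = 403/8.
Price P = 439 - 2·(1209/8) = 547/4.
Borealis's profit: (547/4 - 36)·(403/4) = 10150.5625.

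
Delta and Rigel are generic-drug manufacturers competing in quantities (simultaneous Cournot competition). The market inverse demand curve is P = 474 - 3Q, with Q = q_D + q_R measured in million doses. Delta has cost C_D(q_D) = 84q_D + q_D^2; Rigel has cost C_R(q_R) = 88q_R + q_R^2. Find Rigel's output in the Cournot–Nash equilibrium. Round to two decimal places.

Delta's profit: π_D = (474 - 3Q)q_D - (84q_D + q_D²). Setting ∂π_D/∂q_D = 0: 390 - 8q_D - 3(q_R) = 0.
Rigel's profit: π_R = (474 - 3Q)q_R - (88q_R + q_R²). Setting ∂π_R/∂q_R = 0: 386 - 8q_R - 3(q_D) = 0.
So q_D = (390 - 3q_R)/8 and q_R = (386 - 3q_D)/8.
Substituting one into the other gives q_D = 1962/55 and q_R = 1918/55.

34.87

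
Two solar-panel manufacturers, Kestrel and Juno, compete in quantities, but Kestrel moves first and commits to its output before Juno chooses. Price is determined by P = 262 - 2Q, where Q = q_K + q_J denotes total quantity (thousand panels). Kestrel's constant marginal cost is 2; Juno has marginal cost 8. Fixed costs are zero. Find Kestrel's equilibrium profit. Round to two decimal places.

4422.25

The follower Juno best-responds to any q_K: π_J = (262 - 2Q)q_J - 8q_J.
∂π_J/∂q_J = 254 - 2q_K - 4q_J = 0 gives the reaction function q_J = (254 - 2q_K)/4.
The leader anticipates this reaction. Substituting into P = 262 - 2Q gives P = 135 - q_K, so π_K = (135 - q_K)q_K - 2q_K.
Leader FOC: 133 - 2q_K = 0, so q_K = 133/2.
Then q_J = (254 - 2·(133/2))/4 = 121/4.
Price P = 262 - 2·(387/4) = 137/2.
Kestrel's profit: (137/2 - 2)·(133/2) = 4422.2500.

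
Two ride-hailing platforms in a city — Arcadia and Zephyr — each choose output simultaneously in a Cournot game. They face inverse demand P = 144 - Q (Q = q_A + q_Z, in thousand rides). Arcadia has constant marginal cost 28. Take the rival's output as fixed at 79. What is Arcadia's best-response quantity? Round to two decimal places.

18.50

With the rival's output fixed at 79, Arcadia's profit is π_A = (144 - 79 - q_A)q_A - (28q_A) = (65 - q_A)q_A - (28q_A).
∂π_A/∂q_A = 37 - 2q_A = 0, so q_A = 37/2.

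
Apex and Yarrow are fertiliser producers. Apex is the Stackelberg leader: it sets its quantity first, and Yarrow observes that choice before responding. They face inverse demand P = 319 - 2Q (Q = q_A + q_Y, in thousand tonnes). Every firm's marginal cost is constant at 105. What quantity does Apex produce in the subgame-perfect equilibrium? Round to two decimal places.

53.50

Solve by backward induction. Given q_A, the follower Yarrow maximises π_Y = (319 - 2q_A - 2q_Y)q_Y - 105q_Y.
Setting the follower's marginal profit to zero, 214 - 2q_A - 4q_Y = 0, i.e. q_Y = (214 - 2q_A)/4.
The leader anticipates this reaction. Substituting into P = 319 - 2Q gives P = 212 - q_A, so π_A = (212 - q_A)q_A - 105q_A.
The leader's first-order condition 107 - 2q_A = 0 yields q_A = 107/2.
Then q_Y = (214 - 2·(107/2))/4 = 107/4.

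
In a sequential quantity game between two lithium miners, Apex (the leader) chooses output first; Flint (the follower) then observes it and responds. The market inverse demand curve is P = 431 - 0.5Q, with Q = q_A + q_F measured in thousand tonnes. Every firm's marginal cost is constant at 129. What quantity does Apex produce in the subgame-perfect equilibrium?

The follower Flint best-responds to any q_A: π_F = (431 - 0.5Q)q_F - 129q_F.
Follower FOC: 302 - (1/2)q_A - q_F = 0, so q_F(q_A) = (302 - (1/2)q_A).
Apex substitutes q_F(q_A) into its own profit: π_A = q_A(431 - (1/2)q_A - (302 - (1/2)q_A)/2) - 129q_A = (280 - (1/4)q_A)q_A - 129q_A.
The leader's first-order condition 151 - (1/2)q_A = 0 yields q_A = 302.
Then q_F = (302 - (1/2)·302) = 151.

302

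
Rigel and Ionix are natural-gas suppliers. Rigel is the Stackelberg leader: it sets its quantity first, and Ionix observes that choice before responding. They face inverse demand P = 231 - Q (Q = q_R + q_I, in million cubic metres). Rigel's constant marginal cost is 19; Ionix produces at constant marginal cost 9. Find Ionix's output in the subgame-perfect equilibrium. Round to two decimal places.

60.50

The follower Ionix best-responds to any q_R: π_I = (231 - Q)q_I - 9q_I.
Setting the follower's marginal profit to zero, 222 - q_R - 2q_I = 0, i.e. q_I = (222 - q_R)/2.
Rigel substitutes q_I(q_R) into its own profit: π_R = q_R(231 - q_R - (222 - q_R)/2) - 19q_R = (120 - (1/2)q_R)q_R - 19q_R.
Leader FOC: 101 - q_R = 0, so q_R = 101.
Then q_I = (222 - 101)/2 = 121/2.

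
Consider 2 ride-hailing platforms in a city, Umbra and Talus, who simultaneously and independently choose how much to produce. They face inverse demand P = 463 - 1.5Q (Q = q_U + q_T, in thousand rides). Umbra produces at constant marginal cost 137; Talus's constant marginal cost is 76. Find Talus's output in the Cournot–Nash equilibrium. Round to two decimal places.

99.56

Umbra's profit: π_U = (463 - 1.5Q)q_U - (137q_U). Setting ∂π_U/∂q_U = 0: 326 - 3q_U - (3/2)(q_T) = 0.
Talus's first-order condition: 387 - 3q_T - (3/2)(q_U) = 0.
Best responses: q_U = (326 - (3/2)q_T)/3, q_T = (387 - (3/2)q_U)/3.
Substituting one into the other gives q_U = 530/9 and q_T = 896/9.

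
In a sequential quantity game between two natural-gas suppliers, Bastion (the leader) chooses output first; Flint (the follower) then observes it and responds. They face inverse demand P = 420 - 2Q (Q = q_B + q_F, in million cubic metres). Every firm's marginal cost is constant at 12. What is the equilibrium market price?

Solve by backward induction. Given q_B, the follower Flint maximises π_F = (420 - 2q_B - 2q_F)q_F - 12q_F.
∂π_F/∂q_F = 408 - 2q_B - 4q_F = 0 gives the reaction function q_F = (408 - 2q_B)/4.
The leader anticipates this reaction. Substituting into P = 420 - 2Q gives P = 216 - q_B, so π_B = (216 - q_B)q_B - 12q_B.
Leader FOC: 204 - 2q_B = 0, so q_B = 102.
Then q_F = (408 - 2·102)/4 = 51.
Total output Q = 153, so price P = 420 - 2·153 = 114.

114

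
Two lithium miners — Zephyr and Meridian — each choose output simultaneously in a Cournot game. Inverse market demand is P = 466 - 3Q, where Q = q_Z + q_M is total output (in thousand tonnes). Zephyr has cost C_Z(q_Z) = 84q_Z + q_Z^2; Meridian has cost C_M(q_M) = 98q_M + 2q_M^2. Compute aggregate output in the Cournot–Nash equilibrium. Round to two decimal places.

63.58

Zephyr's profit: π_Z = (466 - 3Q)q_Z - (84q_Z + q_Z²). Setting ∂π_Z/∂q_Z = 0: 382 - 8q_Z - 3(q_M) = 0.
Meridian's first-order condition: 368 - 10q_M - 3(q_Z) = 0.
Rearranging gives the reaction functions q_Z = (382 - 3q_M)/8 and q_M = (368 - 3q_Z)/10.
Solving the pair: q_Z = 38.2535, q_M = 1798/71.
Total output Q = 38.2535 + 1798/71 = 63.5775.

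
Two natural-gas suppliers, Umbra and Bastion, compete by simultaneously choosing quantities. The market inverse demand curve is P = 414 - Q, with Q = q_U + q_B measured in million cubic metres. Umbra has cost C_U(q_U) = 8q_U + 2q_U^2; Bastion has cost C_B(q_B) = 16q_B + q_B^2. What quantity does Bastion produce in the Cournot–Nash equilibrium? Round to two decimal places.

Umbra's profit: π_U = (414 - Q)q_U - (8q_U + 2q_U²). Setting ∂π_U/∂q_U = 0: 406 - 6q_U - (q_B) = 0.
Bastion's first-order condition: 398 - 4q_B - (q_U) = 0.
So q_U = (406 - q_B)/6 and q_B = (398 - q_U)/4.
Solving the pair: q_U = 1226/23, q_B = 1982/23.

86.17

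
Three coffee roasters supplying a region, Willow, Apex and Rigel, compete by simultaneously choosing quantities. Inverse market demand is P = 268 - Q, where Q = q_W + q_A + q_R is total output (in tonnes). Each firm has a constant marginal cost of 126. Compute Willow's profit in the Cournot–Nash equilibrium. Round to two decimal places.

Each firm earns π_i = (268 - Q)q_i - 126q_i.
Setting ∂π_i/∂q_i = 0 with rivals' quantities fixed: 142 - 2q_i - Σ_{j≠i} q_j = 0.
With identical firms every q_j equals q_i, so Σ_{j≠i} q_j = 2q_i and 142 = 4q_i, giving q_i = 71/2.
Price P = 268 - 213/2 = 323/2.
Willow's profit: (323/2 - 126)·(71/2) = 1260.2500.

1260.25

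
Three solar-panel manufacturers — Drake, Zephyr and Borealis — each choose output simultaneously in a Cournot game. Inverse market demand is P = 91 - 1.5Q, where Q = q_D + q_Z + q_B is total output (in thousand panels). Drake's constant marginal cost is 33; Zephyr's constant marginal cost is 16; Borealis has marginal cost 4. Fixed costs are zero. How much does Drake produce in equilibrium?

Drake's profit: π_D = (91 - 1.5Q)q_D - (33q_D). Setting ∂π_D/∂q_D = 0: 58 - 3q_D - (3/2)(q_Z + q_B) = 0.
Zephyr's profit: π_Z = (91 - 1.5Q)q_Z - (16q_Z). Setting ∂π_Z/∂q_Z = 0: 75 - 3q_Z - (3/2)(q_D + q_B) = 0.
Borealis's profit: π_B = (91 - 1.5Q)q_B - (4q_B). Setting ∂π_B/∂q_B = 0: 87 - 3q_B - (3/2)(q_D + q_Z) = 0.
Adding the 3 first-order conditions: 220 − 6Q = 0, so Q = 110/3.
Back-substituting: q_D = (58 − 55)/(3/2) = 2, q_Z = (75 − 55)/(3/2) = 40/3, q_B = (87 − 55)/(3/2) = 64/3.

2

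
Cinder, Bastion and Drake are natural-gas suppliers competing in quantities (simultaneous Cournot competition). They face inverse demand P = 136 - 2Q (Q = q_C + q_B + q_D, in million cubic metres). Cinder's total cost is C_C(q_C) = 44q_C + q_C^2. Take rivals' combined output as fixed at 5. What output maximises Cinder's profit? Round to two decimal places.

13.67

With rivals' combined output fixed at 5, Cinder's profit is π_C = (136 - 2·5 - 2q_C)q_C - (44q_C + q_C²) = (126 - 2q_C)q_C - (44q_C + q_C²).
∂π_C/∂q_C = 82 - 6q_C = 0, so q_C = 41/3.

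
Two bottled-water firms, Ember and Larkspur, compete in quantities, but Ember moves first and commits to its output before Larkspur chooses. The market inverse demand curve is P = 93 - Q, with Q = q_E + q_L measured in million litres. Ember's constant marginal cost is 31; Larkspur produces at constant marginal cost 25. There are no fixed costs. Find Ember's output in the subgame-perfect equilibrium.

Solve by backward induction. Given q_E, the follower Larkspur maximises π_L = (93 - q_E - q_L)q_L - 25q_L.
Setting the follower's marginal profit to zero, 68 - q_E - 2q_L = 0, i.e. q_L = (68 - q_E)/2.
The leader anticipates this reaction. Substituting into P = 93 - Q gives P = 59 - (1/2)q_E, so π_E = (59 - (1/2)q_E)q_E - 31q_E.
Maximising: ∂π_E/∂q_E = 28 - q_E = 0, giving q_E = 28.
Then q_L = (68 - 28)/2 = 20.

28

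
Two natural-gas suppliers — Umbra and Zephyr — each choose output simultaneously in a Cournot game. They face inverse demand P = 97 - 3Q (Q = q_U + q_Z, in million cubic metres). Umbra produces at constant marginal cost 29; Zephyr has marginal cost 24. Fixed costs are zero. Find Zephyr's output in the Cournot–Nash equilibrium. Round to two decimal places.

8.67

Umbra's profit: π_U = (97 - 3Q)q_U - (29q_U). Setting ∂π_U/∂q_U = 0: 68 - 6q_U - 3(q_Z) = 0.
Zephyr's first-order condition: 73 - 6q_Z - 3(q_U) = 0.
Rearranging gives the reaction functions q_U = (68 - 3q_Z)/6 and q_Z = (73 - 3q_U)/6.
Substituting one into the other gives q_U = 7 and q_Z = 26/3.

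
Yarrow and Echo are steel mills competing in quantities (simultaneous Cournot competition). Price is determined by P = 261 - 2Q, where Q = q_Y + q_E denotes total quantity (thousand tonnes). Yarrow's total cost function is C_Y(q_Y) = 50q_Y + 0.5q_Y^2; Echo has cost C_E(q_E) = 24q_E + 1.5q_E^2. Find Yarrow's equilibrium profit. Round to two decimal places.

Yarrow's profit: π_Y = (261 - 2Q)q_Y - (50q_Y + (1/2)q_Y²). Setting ∂π_Y/∂q_Y = 0: 211 - 5q_Y - 2(q_E) = 0.
Echo's first-order condition: 237 - 7q_E - 2(q_Y) = 0.
Best responses: q_Y = (211 - 2q_E)/5, q_E = (237 - 2q_Y)/7.
Substituting one into the other gives q_Y = 1003/31 and q_E = 763/31.
Price P = 261 - 2·(1766/31) = 147.0645.
Yarrow's profit: 147.0645·(1003/31) - 50·(1003/31) - (1/2)(1003/31)² = 2617.0890.

2617.09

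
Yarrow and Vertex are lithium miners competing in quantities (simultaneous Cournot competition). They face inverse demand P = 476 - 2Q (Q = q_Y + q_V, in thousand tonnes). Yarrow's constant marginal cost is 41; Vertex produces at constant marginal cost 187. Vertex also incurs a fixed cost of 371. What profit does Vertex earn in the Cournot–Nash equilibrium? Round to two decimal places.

Yarrow's profit: π_Y = (476 - 2Q)q_Y - (41q_Y). Setting ∂π_Y/∂q_Y = 0: 435 - 4q_Y - 2(q_V) = 0.
Vertex's profit: π_V = (476 - 2Q)q_V - (187q_V). Setting ∂π_V/∂q_V = 0: 289 - 4q_V - 2(q_Y) = 0.
So q_Y = (435 - 2q_V)/4 and q_V = (289 - 2q_Y)/4.
Solving the pair: q_Y = 581/6, q_V = 143/6.
Price P = 476 - 2·(362/3) = 704/3.
Vertex's profit: (704/3 - 187)·(143/6) - 371 = 765.0556.

765.06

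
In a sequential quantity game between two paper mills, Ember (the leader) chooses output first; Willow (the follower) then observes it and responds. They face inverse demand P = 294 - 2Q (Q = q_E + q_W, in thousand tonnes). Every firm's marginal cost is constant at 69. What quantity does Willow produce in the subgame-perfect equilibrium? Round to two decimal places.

28.13

The follower Willow best-responds to any q_E: π_W = (294 - 2Q)q_W - 69q_W.
Setting the follower's marginal profit to zero, 225 - 2q_E - 4q_W = 0, i.e. q_W = (225 - 2q_E)/4.
Ember substitutes q_W(q_E) into its own profit: π_E = q_E(294 - 2q_E - (225 - 2q_E)/2) - 69q_E = (363/2 - q_E)q_E - 69q_E.
Maximising: ∂π_E/∂q_E = 225/2 - 2q_E = 0, giving q_E = 225/4.
Then q_W = (225 - 2·(225/4))/4 = 225/8.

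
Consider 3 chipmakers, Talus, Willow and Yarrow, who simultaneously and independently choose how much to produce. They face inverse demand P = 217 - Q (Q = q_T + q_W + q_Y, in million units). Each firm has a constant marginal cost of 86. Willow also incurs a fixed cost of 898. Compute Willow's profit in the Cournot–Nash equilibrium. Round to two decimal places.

174.56

A representative firm's profit is π_i = q_i(217 - Q) - 86q_i.
First-order condition (treating rivals' output as given): 131 - 2q_i - Σ_{j≠i} q_j = 0.
By symmetry each firm produces the same amount; substituting Σ_{j≠i} q_j = 2q_i yields q_i = 131/4.
Price P = 217 - 393/4 = 475/4.
Willow's profit: (475/4 - 86)·(131/4) - 898 = 174.5625.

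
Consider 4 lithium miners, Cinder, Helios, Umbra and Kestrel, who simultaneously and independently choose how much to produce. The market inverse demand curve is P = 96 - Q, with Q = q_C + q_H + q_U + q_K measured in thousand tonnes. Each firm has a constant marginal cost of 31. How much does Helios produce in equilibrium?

13

A representative firm's profit is π_i = q_i(96 - Q) - 31q_i.
Setting ∂π_i/∂q_i = 0 with rivals' quantities fixed: 65 - 2q_i - Σ_{j≠i} q_j = 0.
By symmetry each firm produces the same amount; substituting Σ_{j≠i} q_j = 3q_i yields q_i = 65/5 = 13.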